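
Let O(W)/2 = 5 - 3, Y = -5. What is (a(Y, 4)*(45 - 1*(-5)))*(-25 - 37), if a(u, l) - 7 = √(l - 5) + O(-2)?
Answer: -34100 - 3100*I ≈ -34100.0 - 3100.0*I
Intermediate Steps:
O(W) = 4 (O(W) = 2*(5 - 3) = 2*2 = 4)
a(u, l) = 11 + √(-5 + l) (a(u, l) = 7 + (√(l - 5) + 4) = 7 + (√(-5 + l) + 4) = 7 + (4 + √(-5 + l)) = 11 + √(-5 + l))
(a(Y, 4)*(45 - 1*(-5)))*(-25 - 37) = ((11 + √(-5 + 4))*(45 - 1*(-5)))*(-25 - 37) = ((11 + √(-1))*(45 + 5))*(-62) = ((11 + I)*50)*(-62) = (550 + 50*I)*(-62) = -34100 - 3100*I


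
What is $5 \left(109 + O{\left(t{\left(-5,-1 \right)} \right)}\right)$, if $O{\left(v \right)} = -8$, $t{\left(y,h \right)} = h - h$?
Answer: $505$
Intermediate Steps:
$t{\left(y,h \right)} = 0$
$5 \left(109 + O{\left(t{\left(-5,-1 \right)} \right)}\right) = 5 \left(109 - 8\right) = 5 \cdot 101 = 505$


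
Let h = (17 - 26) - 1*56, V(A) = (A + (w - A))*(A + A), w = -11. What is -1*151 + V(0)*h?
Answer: -151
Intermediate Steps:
V(A) = -22*A (V(A) = (A + (-11 - A))*(A + A) = -22*A)
h = -65 (h = -9 - 56 = -65)
-1*151 + V(0)*h = -1*151 - 22*0*(-65) = -151 + 0*(-65) = -151 + 0 = -151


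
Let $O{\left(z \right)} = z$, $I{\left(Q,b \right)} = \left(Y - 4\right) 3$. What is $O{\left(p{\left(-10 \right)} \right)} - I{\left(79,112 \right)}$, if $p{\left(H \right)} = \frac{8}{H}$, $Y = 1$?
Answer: $\frac{41}{5} \approx 8.2$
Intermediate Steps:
$I{\left(Q,b \right)} = -9$ ($I{\left(Q,b \right)} = \left(1 - 4\right) 3 = \left(-3\right) 3 = -9$)
$O{\left(p{\left(-10 \right)} \right)} - I{\left(79,112 \right)} = \frac{8}{-10} - -9 = 8 \left(- \frac{1}{10}\right) + 9 = - \frac{4}{5} + 9 = \frac{41}{5}$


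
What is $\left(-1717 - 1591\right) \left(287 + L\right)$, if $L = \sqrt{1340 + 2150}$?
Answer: $-949396 - 3308 \sqrt{3490} \approx -1.1448 \cdot 10^{6}$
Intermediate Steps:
$L = \sqrt{3490} \approx 59.076$
$\left(-1717 - 1591\right) \left(287 + L\right) = \left(-1717 - 1591\right) \left(287 + \sqrt{3490}\right) = - 3308 \left(287 + \sqrt{3490}\right) = -949396 - 3308 \sqrt{3490}$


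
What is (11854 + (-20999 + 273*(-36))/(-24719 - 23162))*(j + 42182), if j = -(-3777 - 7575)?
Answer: 30386551568334/47881 ≈ 6.3463e+8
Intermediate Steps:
j = 11352 (j = -1*(-11352) = 11352)
(11854 + (-20999 + 273*(-36))/(-24719 - 23162))*(j + 42182) = (11854 + (-20999 + 273*(-36))/(-24719 - 23162))*(11352 + 42182) = (11854 + (-20999 - 9828)/(-47881))*53534 = (11854 - 30827*(-1/47881))*53534 = (11854 + 30827/47881)*53534 = (567612201/47881)*53534 = 30386551568334/47881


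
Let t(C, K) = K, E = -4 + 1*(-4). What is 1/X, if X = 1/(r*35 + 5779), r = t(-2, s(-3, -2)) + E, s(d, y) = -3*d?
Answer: 5814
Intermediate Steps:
E = -8 (E = -4 - 4 = -8)
r = 1 (r = -3*(-3) - 8 = 9 - 8 = 1)
X = 1/5814 (X = 1/(1*35 + 5779) = 1/(35 + 5779) = 1/5814 ≈ 0.00017200)
1/X = 1/(1/5814) = 5814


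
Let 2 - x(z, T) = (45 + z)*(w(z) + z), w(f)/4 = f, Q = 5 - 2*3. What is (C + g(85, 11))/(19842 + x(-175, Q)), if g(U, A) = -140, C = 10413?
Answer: -10273/93906 ≈ -0.10940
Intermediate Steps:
Q = -1 (Q = 5 - 6 = -1)
w(f) = 4*f
x(z, T) = 2 - 5*z*(45 + z) (x(z, T) = 2 - (45 + z)*(4*z + z) = 2 - (45 + z)*5*z = 2 - 5*z*(45 + z))
(C + g(85, 11))/(19842 + x(-175, Q)) = (10413 - 140)/(19842 + (2 - 225*(-175) - 5*(-175)**2)) = 10273/(19842 + (2 + 39375 - 5*30625)) = 10273/(19842 + (2 + 39375 - 153125)) = 10273/(19842 - 113748) = 10273/(-93906) = 10273*(-1/93906) = -10273/93906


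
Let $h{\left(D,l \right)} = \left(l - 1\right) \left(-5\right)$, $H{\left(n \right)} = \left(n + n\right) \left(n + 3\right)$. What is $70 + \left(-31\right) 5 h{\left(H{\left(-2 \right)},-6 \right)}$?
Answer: $-5355$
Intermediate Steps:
$H{\left(n \right)} = 2 n \left(3 + n\right)$
$h{\left(D,l \right)} = 5 - 5 l$ ($h{\left(D,l \right)} = \left(-1 + l\right) \left(-5\right) = 5 - 5 l$)
$70 + \left(-31\right) 5 h{\left(H{\left(-2 \right)},-6 \right)} = 70 + \left(-31\right) 5 \left(5 - -30\right) = 70 - 155 \left(5 + 30\right) = 70 - 5425 = -5355$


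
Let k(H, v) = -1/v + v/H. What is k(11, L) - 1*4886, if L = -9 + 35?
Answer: -1396731/286 ≈ -4883.7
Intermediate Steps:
L = 26
k(11, L) - 1*4886 = (-1/26 + 26/11) - 1*4886 = (-1*1/26 + 26*(1/11)) - 4886 = (-1/26 + 26/11) - 4886 = 665/286 - 4886 = -1396731/286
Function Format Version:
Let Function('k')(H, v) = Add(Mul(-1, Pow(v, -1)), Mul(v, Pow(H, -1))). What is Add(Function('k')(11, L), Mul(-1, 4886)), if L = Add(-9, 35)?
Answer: Rational(-1396731, 286) ≈ -4883.7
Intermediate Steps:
L = 26
Add(Function('k')(11, L), Mul(-1, 4886)) = Add(Add(Mul(-1, Pow(26, -1)), Mul(26, Pow(11, -1))), Mul(-1, 4886)) = Add(Add(Mul(-1, Rational(1, 26)), Mul(26, Rational(1, 11))), -4886) = Add(Add(Rational(-1, 26), Rational(26, 11)), -4886) = Add(Rational(665, 286), -4886) = Rational(-1396731, 286)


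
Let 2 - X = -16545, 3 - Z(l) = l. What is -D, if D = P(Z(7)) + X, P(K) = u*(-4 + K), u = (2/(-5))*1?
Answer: -82751/5 ≈ -16550.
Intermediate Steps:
Z(l) = 3 - l
u = -⅖ (u = (2*(-⅕))*1 = -⅖*1 = -⅖ ≈ -0.40000)
X = 16547 (X = 2 - 1*(-16545) = 2 + 16545 = 16547)
P(K) = 8/5 - 2*K/5 (P(K) = -2*(-4 + K)/5 = 8/5 - 2*K/5)
D = 82751/5 (D = (8/5 - 2*(3 - 1*7)/5) + 16547 = (8/5 - 2*(3 - 7)/5) + 16547 = (8/5 - ⅖*(-4)) + 16547 = (8/5 + 8/5) + 16547 = 16/5 + 16547 = 82751/5 ≈ 16550.)
-D = -1*82751/5 = -82751/5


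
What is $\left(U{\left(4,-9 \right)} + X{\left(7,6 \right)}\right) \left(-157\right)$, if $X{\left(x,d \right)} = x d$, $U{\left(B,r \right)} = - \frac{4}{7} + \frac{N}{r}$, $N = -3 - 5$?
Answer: $- \frac{418562}{63} \approx -6643.8$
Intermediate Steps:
$N = -8$ ($N = -3 - 5 = -8$)
$U{\left(B,r \right)} = - \frac{4}{7} - \frac{8}{r}$
$X{\left(x,d \right)} = d x$
$\left(U{\left(4,-9 \right)} + X{\left(7,6 \right)}\right) \left(-157\right) = \left(\left(- \frac{4}{7} - \frac{8}{-9}\right) + 6 \cdot 7\right) \left(-157\right) = \left(\left(- \frac{4}{7} - - \frac{8}{9}\right) + 42\right) \left(-157\right) = \left(\left(- \frac{4}{7} + \frac{8}{9}\right) + 42\right) \left(-157\right) = \left(\frac{20}{63} + 42\right) \left(-157\right) = \frac{2666}{63} \left(-157\right) = - \frac{418562}{63}$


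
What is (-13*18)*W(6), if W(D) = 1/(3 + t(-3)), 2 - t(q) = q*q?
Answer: 117/2 ≈ 58.500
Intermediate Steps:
t(q) = 2 - q**2 (t(q) = 2 - q*q = 2 - q**2)
W(D) = -1/4 (W(D) = 1/(3 + (2 - 1*(-3)**2)) = 1/(3 + (2 - 1*9)) = 1/(3 + (2 - 9)) = 1/(3 - 7) = 1/(-4) = -1/4)
(-13*18)*W(6) = -13*18*(-1/4) = -234*(-1/4) = 117/2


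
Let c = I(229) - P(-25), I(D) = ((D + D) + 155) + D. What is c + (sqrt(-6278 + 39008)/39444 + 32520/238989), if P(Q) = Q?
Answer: 69078661/79663 + sqrt(32730)/39444 ≈ 867.14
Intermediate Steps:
I(D) = 155 + 3*D (I(D) = (2*D + 155) + D = (155 + 2*D) + D = 155 + 3*D)
c = 867 (c = (155 + 3*229) - 1*(-25) = (155 + 687) + 25 = 842 + 25 = 867)
c + (sqrt(-6278 + 39008)/39444 + 32520/238989) = 867 + (sqrt(-6278 + 39008)/39444 + 32520/238989) = 867 + (sqrt(32730)*(1/39444) + 32520*(1/238989)) = 867 + (sqrt(32730)/39444 + 10840/79663) = 867 + (10840/79663 + sqrt(32730)/39444) = 69078661/79663 + sqrt(32730)/39444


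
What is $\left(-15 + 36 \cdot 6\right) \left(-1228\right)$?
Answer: $-246828$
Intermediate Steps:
$\left(-15 + 36 \cdot 6\right) \left(-1228\right) = \left(-15 + 216\right) \left(-1228\right) = 201 \left(-1228\right) = -246828$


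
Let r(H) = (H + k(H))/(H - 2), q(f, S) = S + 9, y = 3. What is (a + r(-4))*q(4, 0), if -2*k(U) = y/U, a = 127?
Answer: 18375/16 ≈ 1148.4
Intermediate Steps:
q(f, S) = 9 + S
k(U) = -3/(2*U)
r(H) = (H - 3/(2*H))/(-2 + H) (r(H) = (H - 3/(2*H))/(H - 2) = (H - 3/(2*H))/(-2 + H))
(a + r(-4))*q(4, 0) = (127 + (-3/2 + (-4)²)/((-4)*(-2 - 4)))*(9 + 0) = (127 - ¼*(-3/2 + 16)/(-6))*9 = (127 - ¼*(-⅙)*29/2)*9 = (127 + 29/48)*9 = (6125/48)*9 = 18375/16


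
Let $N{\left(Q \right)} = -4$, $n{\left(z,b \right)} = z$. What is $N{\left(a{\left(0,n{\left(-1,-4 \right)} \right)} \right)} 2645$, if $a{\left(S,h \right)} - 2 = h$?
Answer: $-10580$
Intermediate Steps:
$a{\left(S,h \right)} = 2 + h$
$N{\left(a{\left(0,n{\left(-1,-4 \right)} \right)} \right)} 2645 = \left(-4\right) 2645 = -10580$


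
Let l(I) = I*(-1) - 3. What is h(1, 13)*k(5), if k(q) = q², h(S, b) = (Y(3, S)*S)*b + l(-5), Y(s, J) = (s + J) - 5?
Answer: -275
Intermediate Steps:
l(I) = -3 - I (l(I) = -I - 3 = -3 - I)
Y(s, J) = -5 + J + s (Y(s, J) = (J + s) - 5 = -5 + J + s)
h(S, b) = 2 + S*b*(-2 + S) (h(S, b) = ((-5 + S + 3)*S)*b + (-3 - 1*(-5)) = ((-2 + S)*S)*b + (-3 + 5) = (S*(-2 + S))*b + 2 = S*b*(-2 + S) + 2 = 2 + S*b*(-2 + S))
h(1, 13)*k(5) = (2 + 1*13*(-2 + 1))*5² = (2 + 1*13*(-1))*25 = (2 - 13)*25 = -11*25 = -275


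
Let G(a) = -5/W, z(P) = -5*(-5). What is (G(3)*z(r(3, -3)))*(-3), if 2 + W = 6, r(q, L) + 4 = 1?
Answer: 375/4 ≈ 93.750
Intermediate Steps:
r(q, L) = -3 (r(q, L) = -4 + 1 = -3)
W = 4 (W = -2 + 6 = 4)
z(P) = 25
G(a) = -5/4
(G(3)*z(r(3, -3)))*(-3) = -5/4*25*(-3) = -125/4*(-3) = 375/4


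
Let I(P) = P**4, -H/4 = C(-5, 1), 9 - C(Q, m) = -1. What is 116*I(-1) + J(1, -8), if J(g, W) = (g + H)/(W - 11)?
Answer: 2243/19 ≈ 118.05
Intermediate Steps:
C(Q, m) = 10 (C(Q, m) = 9 - 1*(-1) = 9 + 1 = 10)
H = -40 (H = -4*10 = -40)
J(g, W) = (-40 + g)/(-11 + W) (J(g, W) = (g - 40)/(W - 11) = (-40 + g)/(-11 + W))
116*I(-1) + J(1, -8) = 116*(-1)**4 + (-40 + 1)/(-11 - 8) = 116*1 - 39/(-19) = 116 - 1/19*(-39) = 116 + 39/19 = 2243/19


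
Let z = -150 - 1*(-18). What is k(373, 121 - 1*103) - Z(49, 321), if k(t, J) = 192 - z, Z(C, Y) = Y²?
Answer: -102717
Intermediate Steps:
z = -132 (z = -150 + 18 = -132)
k(t, J) = 324 (k(t, J) = 192 - 1*(-132) = 192 + 132 = 324)
k(373, 121 - 1*103) - Z(49, 321) = 324 - 1*321² = 324 - 1*103041 = 324 - 103041 = -102717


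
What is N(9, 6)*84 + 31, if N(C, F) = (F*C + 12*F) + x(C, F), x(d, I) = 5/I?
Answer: 10685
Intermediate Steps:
N(C, F) = 5/F + 12*F + C*F (N(C, F) = (F*C + 12*F) + 5/F = (C*F + 12*F) + 5/F = (12*F + C*F) + 5/F = 5/F + 12*F + C*F)
N(9, 6)*84 + 31 = ((5 + 6²*(12 + 9))/6)*84 + 31 = ((5 + 36*21)/6)*84 + 31 = ((5 + 756)/6)*84 + 31 = ((⅙)*761)*84 + 31 = (761/6)*84 + 31 = 10654 + 31 = 10685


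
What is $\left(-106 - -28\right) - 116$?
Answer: $-194$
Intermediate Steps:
$\left(-106 - -28\right) - 116 = \left(-106 + 28\right) - 116 = -78 - 116 = -194$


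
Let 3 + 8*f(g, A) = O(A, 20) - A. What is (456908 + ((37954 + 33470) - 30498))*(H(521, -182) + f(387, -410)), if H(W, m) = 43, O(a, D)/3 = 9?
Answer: 96828713/2 ≈ 4.8414e+7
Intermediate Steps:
O(a, D) = 27 (O(a, D) = 3*9 = 27)
f(g, A) = 3 - A/8 (f(g, A) = -3/8 + (27 - A)/8 = -3/8 + (27/8 - A/8) = 3 - A/8)
(456908 + ((37954 + 33470) - 30498))*(H(521, -182) + f(387, -410)) = (456908 + ((37954 + 33470) - 30498))*(43 + (3 - ⅛*(-410))) = (456908 + (71424 - 30498))*(43 + (3 + 205/4)) = (456908 + 40926)*(43 + 217/4) = 497834*(389/4) = 96828713/2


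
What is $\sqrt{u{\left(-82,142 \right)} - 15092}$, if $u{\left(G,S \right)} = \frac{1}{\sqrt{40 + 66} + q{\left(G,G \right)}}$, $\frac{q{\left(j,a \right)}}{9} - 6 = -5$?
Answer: $\frac{\sqrt{-135827 - 15092 \sqrt{106}}}{\sqrt{9 + \sqrt{106}}} \approx 122.85 i$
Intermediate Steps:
$q{\left(j,a \right)} = 9$ ($q{\left(j,a \right)} = 54 + 9 \left(-5\right) = 54 - 45 = 9$)
$u{\left(G,S \right)} = \frac{1}{9 + \sqrt{106}}$ ($u{\left(G,S \right)} = \frac{1}{\sqrt{40 + 66} + 9} = \frac{1}{\sqrt{106} + 9} = \frac{1}{9 + \sqrt{106}}$)
$\sqrt{u{\left(-82,142 \right)} - 15092} = \sqrt{\left(- \frac{9}{25} + \frac{\sqrt{106}}{25}\right) - 15092} = \sqrt{- \frac{377309}{25} + \frac{\sqrt{106}}{25}}$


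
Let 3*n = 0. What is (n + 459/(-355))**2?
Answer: 210681/126025 ≈ 1.6717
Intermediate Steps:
n = 0 (n = (1/3)*0 = 0)
(n + 459/(-355))**2 = (0 + 459/(-355))**2 = (0 + 459*(-1/355))**2 = (0 - 459/355)**2 = (-459/355)**2 = 210681/126025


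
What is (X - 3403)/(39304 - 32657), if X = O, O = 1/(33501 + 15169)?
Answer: -165624009/323509490 ≈ -0.51196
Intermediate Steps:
O = 1/48670 ≈ 2.0547e-5
X = 1/48670 ≈ 2.0547e-5
(X - 3403)/(39304 - 32657) = (1/48670 - 3403)/(39304 - 32657) = -165624009/48670/6647 = -165624009/48670*1/6647 = -165624009/323509490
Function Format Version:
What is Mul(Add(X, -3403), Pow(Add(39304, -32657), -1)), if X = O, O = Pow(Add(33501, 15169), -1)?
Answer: Rational(-165624009, 323509490) ≈ -0.51196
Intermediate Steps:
O = Rational(1, 48670) (O = Pow(48670, -1) = Rational(1, 48670) ≈ 2.0547e-5)
X = Rational(1, 48670) ≈ 2.0547e-5
Mul(Add(X, -3403), Pow(Add(39304, -32657), -1)) = Mul(Add(Rational(1, 48670), -3403), Pow(Add(39304, -32657), -1)) = Mul(Rational(-165624009, 48670), Pow(6647, -1)) = Mul(Rational(-165624009, 48670), Rational(1, 6647)) = Rational(-165624009, 323509490)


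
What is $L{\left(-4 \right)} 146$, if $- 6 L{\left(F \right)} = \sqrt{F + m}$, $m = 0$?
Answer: $- \frac{146 i}{3} \approx - 48.667 i$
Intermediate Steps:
$L{\left(F \right)} = - \frac{\sqrt{F}}{6}$ ($L{\left(F \right)} = - \frac{\sqrt{F + 0}}{6} = - \frac{\sqrt{F}}{6}$)
$L{\left(-4 \right)} 146 = - \frac{\sqrt{-4}}{6} \cdot 146 = - \frac{2 i}{6} \cdot 146 = - \frac{i}{3} \cdot 146 = - \frac{146 i}{3}$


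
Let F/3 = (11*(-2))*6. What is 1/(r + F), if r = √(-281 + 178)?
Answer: -396/156919 - I*√103/156919 ≈ -0.0025236 - 6.4676e-5*I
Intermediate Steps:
F = -396 (F = 3*((11*(-2))*6) = 3*(-22*6) = 3*(-132) = -396)
r = I*√103 (r = √(-103) = I*√103 ≈ 10.149*I)
1/(r + F) = 1/(I*√103 - 396) = 1/(-396 + I*√103)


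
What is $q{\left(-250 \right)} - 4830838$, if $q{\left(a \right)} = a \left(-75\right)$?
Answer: $-4812088$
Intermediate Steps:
$q{\left(a \right)} = - 75 a$
$q{\left(-250 \right)} - 4830838 = \left(-75\right) \left(-250\right) - 4830838 = 18750 - 4830838 = -4812088$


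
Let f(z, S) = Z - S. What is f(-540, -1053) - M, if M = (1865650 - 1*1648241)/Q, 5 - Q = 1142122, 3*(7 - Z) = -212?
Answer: 3874713091/3426351 ≈ 1130.9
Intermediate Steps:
Z = 233/3 (Z = 7 - ⅓*(-212) = 7 + 212/3 = 233/3 ≈ 77.667)
Q = -1142117 (Q = 5 - 1*1142122 = 5 - 1142122 = -1142117)
f(z, S) = 233/3 - S
M = -217409/1142117 (M = (1865650 - 1*1648241)/(-1142117) = (1865650 - 1648241)*(-1/1142117) = 217409*(-1/1142117) = -217409/1142117 ≈ -0.19036)
f(-540, -1053) - M = (233/3 - 1*(-1053)) - 1*(-217409/1142117) = (233/3 + 1053) + 217409/1142117 = 3392/3 + 217409/1142117 = 3874713091/3426351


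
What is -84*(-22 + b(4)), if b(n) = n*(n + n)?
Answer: -840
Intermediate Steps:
b(n) = 2*n² (b(n) = n*(2*n) = 2*n²)
-84*(-22 + b(4)) = -84*(-22 + 2*4²) = -84*(-22 + 2*16) = -84*(-22 + 32) = -84*10 = -840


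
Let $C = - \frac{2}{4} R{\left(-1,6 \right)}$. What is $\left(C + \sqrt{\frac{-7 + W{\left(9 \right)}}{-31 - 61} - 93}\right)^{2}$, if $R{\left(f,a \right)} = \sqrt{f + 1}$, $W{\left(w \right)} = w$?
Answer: $- \frac{4279}{46} \approx -93.022$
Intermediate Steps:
$R{\left(f,a \right)} = \sqrt{1 + f}$
$C = 0$ ($C = - \frac{2}{4} \sqrt{1 - 1} = \left(-2\right) \frac{1}{4} \sqrt{0} = \left(- \frac{1}{2}\right) 0 = 0$)
$\left(C + \sqrt{\frac{-7 + W{\left(9 \right)}}{-31 - 61} - 93}\right)^{2} = \left(0 + \sqrt{\frac{-7 + 9}{-31 - 61} - 93}\right)^{2} = \left(0 + \sqrt{\frac{2}{-92} - 93}\right)^{2} = \left(0 + \sqrt{2 \left(- \frac{1}{92}\right) - 93}\right)^{2} = \left(0 + \sqrt{- \frac{1}{46} - 93}\right)^{2} = \left(0 + \sqrt{- \frac{4279}{46}}\right)^{2} = \left(0 + \frac{i \sqrt{196834}}{46}\right)^{2} = \left(\frac{i \sqrt{196834}}{46}\right)^{2} = - \frac{4279}{46}$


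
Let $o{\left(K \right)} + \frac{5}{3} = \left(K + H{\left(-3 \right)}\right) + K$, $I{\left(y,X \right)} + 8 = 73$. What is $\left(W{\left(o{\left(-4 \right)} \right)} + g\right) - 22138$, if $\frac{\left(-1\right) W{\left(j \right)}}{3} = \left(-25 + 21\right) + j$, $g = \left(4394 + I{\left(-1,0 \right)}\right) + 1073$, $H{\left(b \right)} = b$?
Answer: $-16556$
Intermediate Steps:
$I{\left(y,X \right)} = 65$ ($I{\left(y,X \right)} = -8 + 73 = 65$)
$g = 5532$ ($g = \left(4394 + 65\right) + 1073 = 4459 + 1073 = 5532$)
$o{\left(K \right)} = - \frac{14}{3} + 2 K$ ($o{\left(K \right)} = - \frac{5}{3} + \left(\left(K - 3\right) + K\right) = - \frac{5}{3} + \left(\left(-3 + K\right) + K\right) = - \frac{5}{3} + \left(-3 + 2 K\right) = - \frac{14}{3} + 2 K$)
$W{\left(j \right)} = 12 - 3 j$ ($W{\left(j \right)} = - 3 \left(\left(-25 + 21\right) + j\right) = - 3 \left(-4 + j\right) = 12 - 3 j$)
$\left(W{\left(o{\left(-4 \right)} \right)} + g\right) - 22138 = \left(\left(12 - 3 \left(- \frac{14}{3} + 2 \left(-4\right)\right)\right) + 5532\right) - 22138 = \left(\left(12 - 3 \left(- \frac{14}{3} - 8\right)\right) + 5532\right) - 22138 = \left(\left(12 - -38\right) + 5532\right) - 22138 = \left(\left(12 + 38\right) + 5532\right) - 22138 = \left(50 + 5532\right) - 22138 = 5582 - 22138 = -16556$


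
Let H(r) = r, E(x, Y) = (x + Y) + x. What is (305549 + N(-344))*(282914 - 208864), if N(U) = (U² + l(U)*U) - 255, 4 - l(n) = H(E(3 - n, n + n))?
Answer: 31420747900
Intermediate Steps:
E(x, Y) = Y + 2*x (E(x, Y) = (Y + x) + x = Y + 2*x)
l(n) = -2 (l(n) = 4 - ((n + n) + 2*(3 - n)) = 4 - (2*n + (6 - 2*n)) = 4 - 1*6 = 4 - 6 = -2)
N(U) = -255 + U² - 2*U (N(U) = (U² - 2*U) - 255 = -255 + U² - 2*U)
(305549 + N(-344))*(282914 - 208864) = (305549 + (-255 + (-344)² - 2*(-344)))*(282914 - 208864) = (305549 + (-255 + 118336 + 688))*74050 = (305549 + 118769)*74050 = 424318*74050 = 31420747900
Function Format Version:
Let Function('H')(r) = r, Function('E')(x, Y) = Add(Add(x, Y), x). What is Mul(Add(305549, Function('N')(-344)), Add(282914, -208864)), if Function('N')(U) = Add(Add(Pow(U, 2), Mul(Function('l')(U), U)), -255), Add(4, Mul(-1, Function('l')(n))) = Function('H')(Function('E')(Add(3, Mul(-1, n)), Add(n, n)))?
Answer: 31420747900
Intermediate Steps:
Function('E')(x, Y) = Add(Y, Mul(2, x)) (Function('E')(x, Y) = Add(Add(Y, x), x) = Add(Y, Mul(2, x)))
Function('l')(n) = -2 (Function('l')(n) = Add(4, Mul(-1, Add(Add(n, n), Mul(2, Add(3, Mul(-1, n)))))) = Add(4, Mul(-1, Add(Mul(2, n), Add(6, Mul(-2, n))))) = Add(4, Mul(-1, 6)) = Add(4, -6) = -2)
Function('N')(U) = Add(-255, Pow(U, 2), Mul(-2, U)) (Function('N')(U) = Add(Add(Pow(U, 2), Mul(-2, U)), -255) = Add(-255, Pow(U, 2), Mul(-2, U)))
Mul(Add(305549, Function('N')(-344)), Add(282914, -208864)) = Mul(Add(305549, Add(-255, Pow(-344, 2), Mul(-2, -344))), Add(282914, -208864)) = Mul(Add(305549, Add(-255, 118336, 688)), 74050) = Mul(Add(305549, 118769), 74050) = Mul(424318, 74050) = 31420747900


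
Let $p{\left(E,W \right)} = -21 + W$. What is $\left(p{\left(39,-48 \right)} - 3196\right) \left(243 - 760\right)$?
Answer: $1688005$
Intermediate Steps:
$\left(p{\left(39,-48 \right)} - 3196\right) \left(243 - 760\right) = \left(\left(-21 - 48\right) - 3196\right) \left(243 - 760\right) = \left(-69 - 3196\right) \left(-517\right) = \left(-3265\right) \left(-517\right) = 1688005$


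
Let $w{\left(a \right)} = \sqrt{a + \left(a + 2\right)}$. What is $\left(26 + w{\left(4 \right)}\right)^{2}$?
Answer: $\left(26 + \sqrt{10}\right)^{2} \approx 850.44$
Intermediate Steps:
$w{\left(a \right)} = \sqrt{2 + 2 a}$ ($w{\left(a \right)} = \sqrt{a + \left(2 + a\right)} = \sqrt{2 + 2 a}$)
$\left(26 + w{\left(4 \right)}\right)^{2} = \left(26 + \sqrt{2 + 2 \cdot 4}\right)^{2} = \left(26 + \sqrt{2 + 8}\right)^{2} = \left(26 + \sqrt{10}\right)^{2}$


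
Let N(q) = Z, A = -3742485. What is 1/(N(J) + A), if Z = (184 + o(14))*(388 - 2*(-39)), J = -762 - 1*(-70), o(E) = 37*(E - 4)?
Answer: -1/3484321 ≈ -2.8700e-7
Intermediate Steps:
o(E) = -148 + 37*E (o(E) = 37*(-4 + E) = -148 + 37*E)
J = -692 (J = -762 + 70 = -692)
Z = 258164 (Z = (184 + (-148 + 37*14))*(388 - 2*(-39)) = (184 + (-148 + 518))*(388 + 78) = (184 + 370)*466 = 554*466 = 258164)
N(q) = 258164
1/(N(J) + A) = 1/(258164 - 3742485) = 1/(-3484321) = -1/3484321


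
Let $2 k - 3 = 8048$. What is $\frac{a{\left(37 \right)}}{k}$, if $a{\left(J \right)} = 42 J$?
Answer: $\frac{3108}{8051} \approx 0.38604$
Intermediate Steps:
$k = \frac{8051}{2}$ ($k = \frac{3}{2} + \frac{1}{2} \cdot 8048 = \frac{3}{2} + 4024 = \frac{8051}{2} \approx 4025.5$)
$\frac{a{\left(37 \right)}}{k} = \frac{42 \cdot 37}{\frac{8051}{2}} = 1554 \cdot \frac{2}{8051} = \frac{3108}{8051}$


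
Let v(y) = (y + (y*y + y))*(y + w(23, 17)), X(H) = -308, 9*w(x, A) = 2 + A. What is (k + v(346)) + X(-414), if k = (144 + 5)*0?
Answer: 125745164/3 ≈ 4.1915e+7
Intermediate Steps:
w(x, A) = 2/9 + A/9 (w(x, A) = (2 + A)/9 = 2/9 + A/9)
v(y) = (19/9 + y)*(y² + 2*y) (v(y) = (y + (y*y + y))*(y + (2/9 + (⅑)*17)) = (y + (y² + y))*(y + (2/9 + 17/9)) = (y + (y + y²))*(y + 19/9) = (y² + 2*y)*(19/9 + y) = (19/9 + y)*(y² + 2*y))
k = 0 (k = 149*0 = 0)
(k + v(346)) + X(-414) = (0 + (⅑)*346*(38 + 9*346² + 37*346)) - 308 = (0 + (⅑)*346*(38 + 9*119716 + 12802)) - 308 = (0 + (⅑)*346*(38 + 1077444 + 12802)) - 308 = (0 + (⅑)*346*1090284) - 308 = (0 + 125746088/3) - 308 = 125746088/3 - 308 = 125745164/3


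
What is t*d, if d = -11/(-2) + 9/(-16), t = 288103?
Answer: 22760137/16 ≈ 1.4225e+6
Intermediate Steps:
d = 79/16 (d = -11*(-1/2) + 9*(-1/16) = 11/2 - 9/16 = 79/16 ≈ 4.9375)
t*d = 288103*(79/16) = 22760137/16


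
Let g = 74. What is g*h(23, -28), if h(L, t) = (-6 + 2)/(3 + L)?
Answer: -148/13 ≈ -11.385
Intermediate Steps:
h(L, t) = -4/(3 + L)
g*h(23, -28) = 74*(-4/(3 + 23)) = 74*(-4/26) = 74*(-4*1/26) = 74*(-2/13) = -148/13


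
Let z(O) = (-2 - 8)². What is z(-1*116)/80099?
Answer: 100/80099 ≈ 0.0012485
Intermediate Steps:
z(O) = 100 (z(O) = (-10)² = 100)
z(-1*116)/80099 = 100/80099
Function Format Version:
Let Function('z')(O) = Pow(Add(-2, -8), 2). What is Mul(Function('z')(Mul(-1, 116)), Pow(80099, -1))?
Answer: Rational(100, 80099) ≈ 0.0012485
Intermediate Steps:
Function('z')(O) = 100 (Function('z')(O) = Pow(-10, 2) = 100)
Mul(Function('z')(Mul(-1, 116)), Pow(80099, -1)) = Mul(100, Pow(80099, -1)) = Mul(100, Rational(1, 80099)) = Rational(100, 80099)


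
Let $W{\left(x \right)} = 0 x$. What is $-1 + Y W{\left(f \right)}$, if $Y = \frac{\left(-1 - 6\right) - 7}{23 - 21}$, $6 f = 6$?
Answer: $-1$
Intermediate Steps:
$f = 1$ ($f = \frac{1}{6} \cdot 6 = 1$)
$W{\left(x \right)} = 0$
$Y = -7$ ($Y = \frac{\left(-1 - 6\right) - 7}{2} = \left(-7 - 7\right) \frac{1}{2} = \left(-14\right) \frac{1}{2} = -7$)
$-1 + Y W{\left(f \right)} = -1 - 0 = -1 + 0 = -1$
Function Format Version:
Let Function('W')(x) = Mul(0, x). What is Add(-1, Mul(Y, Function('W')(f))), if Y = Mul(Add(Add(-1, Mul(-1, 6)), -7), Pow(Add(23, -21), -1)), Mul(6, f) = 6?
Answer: -1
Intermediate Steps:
f = 1 (f = Mul(Rational(1, 6), 6) = 1)
Function('W')(x) = 0
Y = -7 (Y = Mul(Add(Add(-1, -6), -7), Pow(2, -1)) = Mul(Add(-7, -7), Rational(1, 2)) = Mul(-14, Rational(1, 2)) = -7)
Add(-1, Mul(Y, Function('W')(f))) = Add(-1, Mul(-7, 0)) = Add(-1, 0) = -1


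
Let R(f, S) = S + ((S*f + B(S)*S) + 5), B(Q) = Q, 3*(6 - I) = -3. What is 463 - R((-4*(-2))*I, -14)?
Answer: 1060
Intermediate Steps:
I = 7 (I = 6 - 1/3*(-3) = 6 + 1 = 7)
R(f, S) = 5 + S + S**2 + S*f (R(f, S) = S + ((S*f + S*S) + 5) = S + ((S*f + S**2) + 5) = S + ((S**2 + S*f) + 5) = S + (5 + S**2 + S*f) = 5 + S + S**2 + S*f)
463 - R((-4*(-2))*I, -14) = 463 - (5 - 14 + (-14)**2 - 14*(-4*(-2))*7) = 463 - (5 - 14 + 196 - 112*7) = 463 - (5 - 14 + 196 - 14*56) = 463 - (5 - 14 + 196 - 784) = 463 - 1*(-597) = 463 + 597 = 1060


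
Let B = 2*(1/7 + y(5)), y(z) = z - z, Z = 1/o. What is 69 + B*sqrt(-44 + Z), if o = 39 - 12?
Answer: 69 + 2*I*sqrt(3561)/63 ≈ 69.0 + 1.8944*I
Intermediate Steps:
o = 27
Z = 1/27 ≈ 0.037037
y(z) = 0
B = 2/7 (B = 2*(1/7 + 0) = 2*(1/7) = 2/7 ≈ 0.28571)
69 + B*sqrt(-44 + Z) = 69 + 2*sqrt(-44 + 1/27)/7 = 69 + 2*sqrt(-1187/27)/7 = 69 + 2*(I*sqrt(3561)/9)/7 = 69 + 2*I*sqrt(3561)/63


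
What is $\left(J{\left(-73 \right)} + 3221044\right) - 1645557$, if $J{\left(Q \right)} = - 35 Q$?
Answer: $1578042$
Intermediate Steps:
$\left(J{\left(-73 \right)} + 3221044\right) - 1645557 = \left(\left(-35\right) \left(-73\right) + 3221044\right) - 1645557 = \left(2555 + 3221044\right) - 1645557 = 3223599 - 1645557 = 1578042$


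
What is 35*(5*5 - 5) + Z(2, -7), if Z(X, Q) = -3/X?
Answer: 1397/2 ≈ 698.50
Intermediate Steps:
35*(5*5 - 5) + Z(2, -7) = 35*(5*5 - 5) - 3/2 = 35*(25 - 5) - 3*½ = 35*20 - 3/2 = 700 - 3/2 = 1397/2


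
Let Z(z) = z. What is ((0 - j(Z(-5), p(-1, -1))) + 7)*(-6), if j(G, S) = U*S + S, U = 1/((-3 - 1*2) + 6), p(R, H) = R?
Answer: -54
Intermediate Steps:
U = 1 (U = 1/((-3 - 2) + 6) = 1/(-5 + 6) = 1/1 = 1)
j(G, S) = 2*S (j(G, S) = 1*S + S = S + S = 2*S)
((0 - j(Z(-5), p(-1, -1))) + 7)*(-6) = ((0 - 2*(-1)) + 7)*(-6) = ((0 - 1*(-2)) + 7)*(-6) = ((0 + 2) + 7)*(-6) = (2 + 7)*(-6) = 9*(-6) = -54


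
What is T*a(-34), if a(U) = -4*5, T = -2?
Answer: 40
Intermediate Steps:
a(U) = -20
T*a(-34) = -2*(-20) = 40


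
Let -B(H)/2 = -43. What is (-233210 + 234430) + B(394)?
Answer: 1306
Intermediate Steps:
B(H) = 86 (B(H) = -2*(-43) = 86)
(-233210 + 234430) + B(394) = (-233210 + 234430) + 86 = 1220 + 86 = 1306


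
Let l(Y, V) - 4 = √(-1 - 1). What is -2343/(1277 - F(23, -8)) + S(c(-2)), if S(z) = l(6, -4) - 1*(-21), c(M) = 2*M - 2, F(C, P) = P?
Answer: 29782/1285 + I*√2 ≈ 23.177 + 1.4142*I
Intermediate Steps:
l(Y, V) = 4 + I*√2 (l(Y, V) = 4 + √(-1 - 1) = 4 + √(-2) = 4 + I*√2)
c(M) = -2 + 2*M
S(z) = 25 + I*√2 (S(z) = (4 + I*√2) - 1*(-21) = (4 + I*√2) + 21 = 25 + I*√2)
-2343/(1277 - F(23, -8)) + S(c(-2)) = -2343/(1277 - 1*(-8)) + (25 + I*√2) = -2343/(1277 + 8) + (25 + I*√2) = -2343/1285 + (25 + I*√2) = 29782/1285 + I*√2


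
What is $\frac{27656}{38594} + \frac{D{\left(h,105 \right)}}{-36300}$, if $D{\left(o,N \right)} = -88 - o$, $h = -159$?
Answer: $\frac{500586313}{700481100} \approx 0.71463$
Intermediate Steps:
$\frac{27656}{38594} + \frac{D{\left(h,105 \right)}}{-36300} = \frac{27656}{38594} + \frac{-88 - -159}{-36300} = 27656 \cdot \frac{1}{38594} + \left(-88 + 159\right) \left(- \frac{1}{36300}\right) = \frac{13828}{19297} + 71 \left(- \frac{1}{36300}\right) = \frac{13828}{19297} - \frac{71}{36300} = \frac{500586313}{700481100}$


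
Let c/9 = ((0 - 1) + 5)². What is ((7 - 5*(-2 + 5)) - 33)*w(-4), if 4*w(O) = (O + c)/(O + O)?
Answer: 1435/8 ≈ 179.38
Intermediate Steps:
c = 144 (c = 9*((0 - 1) + 5)² = 9*(-1 + 5)² = 9*4² = 9*16 = 144)
w(O) = (144 + O)/(8*O) (w(O) = ((O + 144)/(O + O))/4 = ((144 + O)/((2*O)))/4 = ((144 + O)*(1/(2*O)))/4 = ((144 + O)/(2*O))/4 = (144 + O)/(8*O))
((7 - 5*(-2 + 5)) - 33)*w(-4) = ((7 - 5*(-2 + 5)) - 33)*((⅛)*(144 - 4)/(-4)) = ((7 - 5*3) - 33)*((⅛)*(-¼)*140) = ((7 - 15) - 33)*(-35/8) = (-8 - 33)*(-35/8) = -41*(-35/8) = 1435/8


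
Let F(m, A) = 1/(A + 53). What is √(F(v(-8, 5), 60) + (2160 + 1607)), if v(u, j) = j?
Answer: 2*√12025234/113 ≈ 61.376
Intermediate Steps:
F(m, A) = 1/(53 + A)
√(F(v(-8, 5), 60) + (2160 + 1607)) = √(1/(53 + 60) + (2160 + 1607)) = √(1/113 + 3767) = √(425672/113) = 2*√12025234/113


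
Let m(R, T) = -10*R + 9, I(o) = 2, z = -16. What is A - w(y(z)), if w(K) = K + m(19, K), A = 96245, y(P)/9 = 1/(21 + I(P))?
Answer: 2217789/23 ≈ 96426.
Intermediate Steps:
y(P) = 9/23 (y(P) = 9/(21 + 2) = 9/23)
m(R, T) = 9 - 10*R
w(K) = -181 + K (w(K) = K + (9 - 10*19) = K + (9 - 190) = K - 181 = -181 + K)
A - w(y(z)) = 96245 - (-181 + 9/23) = 96245 - 1*(-4154/23) = 96245 + 4154/23 = 2217789/23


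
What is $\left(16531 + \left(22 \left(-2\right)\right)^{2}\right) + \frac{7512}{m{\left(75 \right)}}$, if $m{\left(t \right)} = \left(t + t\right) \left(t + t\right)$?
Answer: $\frac{34626251}{1875} \approx 18467.0$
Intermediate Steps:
$m{\left(t \right)} = 4 t^{2}$ ($m{\left(t \right)} = 2 t 2 t = 4 t^{2}$)
$\left(16531 + \left(22 \left(-2\right)\right)^{2}\right) + \frac{7512}{m{\left(75 \right)}} = \left(16531 + \left(22 \left(-2\right)\right)^{2}\right) + \frac{7512}{4 \cdot 75^{2}} = \left(16531 + \left(-44\right)^{2}\right) + \frac{7512}{4 \cdot 5625} = \left(16531 + 1936\right) + \frac{7512}{22500} = 18467 + 7512 \cdot \frac{1}{22500} = 18467 + \frac{626}{1875} = \frac{34626251}{1875}$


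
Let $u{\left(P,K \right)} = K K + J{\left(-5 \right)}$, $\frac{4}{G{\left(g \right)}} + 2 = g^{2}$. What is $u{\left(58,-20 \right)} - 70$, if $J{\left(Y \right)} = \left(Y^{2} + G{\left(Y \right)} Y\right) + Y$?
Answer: $\frac{8030}{23} \approx 349.13$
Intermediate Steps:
$G{\left(g \right)} = \frac{4}{-2 + g^{2}}$
$J{\left(Y \right)} = Y + Y^{2} + \frac{4 Y}{-2 + Y^{2}}$ ($J{\left(Y \right)} = \left(Y^{2} + \frac{4}{-2 + Y^{2}} Y\right) + Y = \left(Y^{2} + \frac{4 Y}{-2 + Y^{2}}\right) + Y = Y + Y^{2} + \frac{4 Y}{-2 + Y^{2}}$)
$u{\left(P,K \right)} = \frac{440}{23} + K^{2}$ ($u{\left(P,K \right)} = K K - \frac{5 \left(4 + \left(1 - 5\right) \left(-2 + \left(-5\right)^{2}\right)\right)}{-2 + \left(-5\right)^{2}} = K^{2} - \frac{5 \left(4 - 4 \left(-2 + 25\right)\right)}{-2 + 25} = K^{2} - \frac{5 \left(4 - 92\right)}{23} = K^{2} - \frac{5}{23} \left(-88\right) = K^{2} + \frac{440}{23} = \frac{440}{23} + K^{2}$)
$u{\left(58,-20 \right)} - 70 = \left(\frac{440}{23} + \left(-20\right)^{2}\right) - 70 = \left(\frac{440}{23} + 400\right) - 70 = \frac{9640}{23} - 70 = \frac{8030}{23}$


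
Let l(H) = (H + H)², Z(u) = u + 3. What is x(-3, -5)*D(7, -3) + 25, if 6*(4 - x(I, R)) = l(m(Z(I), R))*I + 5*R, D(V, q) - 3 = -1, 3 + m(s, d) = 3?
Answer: 124/3 ≈ 41.333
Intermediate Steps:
Z(u) = 3 + u
m(s, d) = 0 (m(s, d) = -3 + 3 = 0)
l(H) = 4*H² (l(H) = (2*H)² = 4*H²)
D(V, q) = 2 (D(V, q) = 3 - 1 = 2)
x(I, R) = 4 - 5*R/6 (x(I, R) = 4 - ((4*0²)*I + 5*R)/6 = 4 - ((4*0)*I + 5*R)/6 = 4 - (0*I + 5*R)/6 = 4 - (0 + 5*R)/6 = 4 - 5*R/6)
x(-3, -5)*D(7, -3) + 25 = (4 - ⅚*(-5))*2 + 25 = (4 + 25/6)*2 + 25 = (49/6)*2 + 25 = 49/3 + 25 = 124/3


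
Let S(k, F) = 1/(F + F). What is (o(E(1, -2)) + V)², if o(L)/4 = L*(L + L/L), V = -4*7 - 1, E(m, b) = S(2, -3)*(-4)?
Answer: 48841/81 ≈ 602.98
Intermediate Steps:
S(k, F) = 1/(2*F)
E(m, b) = ⅔ (E(m, b) = ((½)/(-3))*(-4) = ((½)*(-⅓))*(-4) = -⅙*(-4) = ⅔)
V = -29 (V = -28 - 1 = -29)
o(L) = 4*L*(1 + L) (o(L) = 4*(L*(L + L/L)) = 4*(L*(L + 1)) = 4*(L*(1 + L)) = 4*L*(1 + L))
(o(E(1, -2)) + V)² = (4*(⅔)*(1 + ⅔) - 29)² = (4*(⅔)*(5/3) - 29)² = (40/9 - 29)² = (-221/9)² = 48841/81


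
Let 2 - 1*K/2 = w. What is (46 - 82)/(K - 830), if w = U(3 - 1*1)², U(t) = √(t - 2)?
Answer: 18/413 ≈ 0.043584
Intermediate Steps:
U(t) = √(-2 + t)
w = 0 (w = (√(-2 + (3 - 1*1)))² = (√(-2 + (3 - 1)))² = (√(-2 + 2))² = (√0)² = 0² = 0)
K = 4 (K = 4 - 2*0 = 4 + 0 = 4)
(46 - 82)/(K - 830) = (46 - 82)/(4 - 830) = -36/(-826) = -36*(-1/826) = 18/413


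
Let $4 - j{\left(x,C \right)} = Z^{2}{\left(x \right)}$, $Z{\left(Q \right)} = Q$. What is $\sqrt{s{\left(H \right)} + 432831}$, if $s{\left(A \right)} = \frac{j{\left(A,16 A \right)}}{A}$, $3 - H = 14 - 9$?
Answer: $\sqrt{432831} \approx 657.9$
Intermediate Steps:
$H = -2$ ($H = 3 - \left(14 - 9\right) = 3 - 5 = -2$)
$j{\left(x,C \right)} = 4 - x^{2}$
$s{\left(A \right)} = \frac{4 - A^{2}}{A}$
$\sqrt{s{\left(H \right)} + 432831} = \sqrt{\left(\left(-1\right) \left(-2\right) + \frac{4}{-2}\right) + 432831} = \sqrt{\left(2 + 4 \left(- \frac{1}{2}\right)\right) + 432831} = \sqrt{\left(2 - 2\right) + 432831} = \sqrt{0 + 432831} = \sqrt{432831}$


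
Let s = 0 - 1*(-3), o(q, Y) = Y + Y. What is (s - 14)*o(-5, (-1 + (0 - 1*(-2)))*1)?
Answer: -22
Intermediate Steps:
o(q, Y) = 2*Y
s = 3 (s = 0 + 3 = 3)
(s - 14)*o(-5, (-1 + (0 - 1*(-2)))*1) = (3 - 14)*(2*((-1 + (0 - 1*(-2)))*1)) = -22*(-1 + (0 + 2))*1 = -22*(-1 + 2)*1 = -22*1*1 = -22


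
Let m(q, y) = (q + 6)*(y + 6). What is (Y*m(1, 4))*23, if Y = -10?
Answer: -16100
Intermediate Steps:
m(q, y) = (6 + q)*(6 + y)
(Y*m(1, 4))*23 = -10*(36 + 6*1 + 6*4 + 1*4)*23 = -10*(36 + 6 + 24 + 4)*23 = -10*70*23 = -700*23 = -16100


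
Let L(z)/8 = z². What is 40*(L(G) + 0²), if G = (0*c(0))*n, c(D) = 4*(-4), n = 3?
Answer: 0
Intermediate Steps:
c(D) = -16
G = 0 (G = (0*(-16))*3 = 0*3 = 0)
L(z) = 8*z²
40*(L(G) + 0²) = 40*(8*0² + 0²) = 40*(8*0 + 0) = 40*(0 + 0) = 40*0 = 0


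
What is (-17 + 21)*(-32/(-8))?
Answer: 16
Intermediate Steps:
(-17 + 21)*(-32/(-8)) = 4*(-32*(-1/8)) = 4*4 = 16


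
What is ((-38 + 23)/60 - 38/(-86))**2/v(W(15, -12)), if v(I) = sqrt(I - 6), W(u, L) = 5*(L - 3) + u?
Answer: -33*I*sqrt(66)/59168 ≈ -0.004531*I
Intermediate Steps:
W(u, L) = -15 + u + 5*L (W(u, L) = 5*(-3 + L) + u = (-15 + 5*L) + u = -15 + u + 5*L)
v(I) = sqrt(-6 + I)
((-38 + 23)/60 - 38/(-86))**2/v(W(15, -12)) = ((-38 + 23)/60 - 38/(-86))**2/(sqrt(-6 + (-15 + 15 + 5*(-12)))) = (-15*1/60 - 38*(-1/86))**2/(sqrt(-6 + (-15 + 15 - 60))) = (-1/4 + 19/43)**2/(sqrt(-6 - 60)) = (33/172)**2/(sqrt(-66)) = 1089/(29584*((I*sqrt(66)))) = 1089*(-I*sqrt(66)/66)/29584 = -33*I*sqrt(66)/59168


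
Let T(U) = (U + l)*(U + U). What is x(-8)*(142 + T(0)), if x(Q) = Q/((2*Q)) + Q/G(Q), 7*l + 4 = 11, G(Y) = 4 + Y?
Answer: 355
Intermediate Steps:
l = 1 (l = -4/7 + (⅐)*11 = -4/7 + 11/7 = 1)
T(U) = 2*U*(1 + U) (T(U) = (U + 1)*(U + U) = (1 + U)*(2*U) = 2*U*(1 + U))
x(Q) = ½ + Q/(4 + Q) (x(Q) = Q/((2*Q)) + Q/(4 + Q) = Q*(1/(2*Q)) + Q/(4 + Q) = ½ + Q/(4 + Q))
x(-8)*(142 + T(0)) = ((4 + 3*(-8))/(2*(4 - 8)))*(142 + 2*0*(1 + 0)) = ((½)*(4 - 24)/(-4))*(142 + 2*0*1) = ((½)*(-¼)*(-20))*(142 + 0) = (5/2)*142 = 355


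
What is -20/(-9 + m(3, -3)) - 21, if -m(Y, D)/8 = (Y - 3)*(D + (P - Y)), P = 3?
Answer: -169/9 ≈ -18.778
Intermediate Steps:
m(Y, D) = -8*(-3 + Y)*(3 + D - Y) (m(Y, D) = -8*(Y - 3)*(D + (3 - Y)) = -8*(-3 + Y)*(3 + D - Y))
-20/(-9 + m(3, -3)) - 21 = -20/(-9 + (72 - 48*3 + 8*3² + 24*(-3) - 8*(-3)*3)) - 21 = -20/(-9 + (72 - 144 + 8*9 - 72 + 72)) - 21 = -20/(-9 + (72 - 144 + 72 - 72 + 72)) - 21 = -20/(-9 + 0) - 21 = -20/(-9) - 21 = -20*(-⅑) - 21 = 20/9 - 21 = -169/9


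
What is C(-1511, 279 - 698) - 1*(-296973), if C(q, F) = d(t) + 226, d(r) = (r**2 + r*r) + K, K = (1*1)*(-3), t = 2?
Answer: 297204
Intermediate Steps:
K = -3 (K = 1*(-3) = -3)
d(r) = -3 + 2*r**2 (d(r) = (r**2 + r*r) - 3 = (r**2 + r**2) - 3 = 2*r**2 - 3 = -3 + 2*r**2)
C(q, F) = 231 (C(q, F) = (-3 + 2*2**2) + 226 = (-3 + 2*4) + 226 = (-3 + 8) + 226 = 5 + 226 = 231)
C(-1511, 279 - 698) - 1*(-296973) = 231 - 1*(-296973) = 231 + 296973 = 297204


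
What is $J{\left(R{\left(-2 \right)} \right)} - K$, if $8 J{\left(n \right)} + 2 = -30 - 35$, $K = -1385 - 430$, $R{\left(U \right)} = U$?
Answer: $\frac{14453}{8} \approx 1806.6$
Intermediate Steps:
$K = -1815$ ($K = -1385 - 430 = -1815$)
$J{\left(n \right)} = - \frac{67}{8}$ ($J{\left(n \right)} = - \frac{1}{4} + \frac{-30 - 35}{8} = - \frac{1}{4} + \frac{1}{8} \left(-65\right) = - \frac{1}{4} - \frac{65}{8} = - \frac{67}{8}$)
$J{\left(R{\left(-2 \right)} \right)} - K = - \frac{67}{8} - -1815 = - \frac{67}{8} + 1815 = \frac{14453}{8}$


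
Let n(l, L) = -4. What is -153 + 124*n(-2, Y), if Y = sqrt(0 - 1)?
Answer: -649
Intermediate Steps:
Y = I (Y = sqrt(-1) = I ≈ 1.0*I)
-153 + 124*n(-2, Y) = -153 + 124*(-4) = -153 - 496 = -649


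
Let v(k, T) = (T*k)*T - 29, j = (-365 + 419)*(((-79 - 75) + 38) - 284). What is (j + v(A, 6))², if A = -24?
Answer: 505935049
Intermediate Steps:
j = -21600 (j = 54*((-154 + 38) - 284) = 54*(-116 - 284) = 54*(-400) = -21600)
v(k, T) = -29 + k*T² (v(k, T) = k*T² - 29 = -29 + k*T²)
(j + v(A, 6))² = (-21600 + (-29 - 24*6²))² = (-21600 + (-29 - 24*36))² = (-21600 + (-29 - 864))² = (-21600 - 893)² = (-22493)² = 505935049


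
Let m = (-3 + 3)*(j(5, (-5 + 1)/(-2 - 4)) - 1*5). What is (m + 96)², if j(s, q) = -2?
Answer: 9216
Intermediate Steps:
m = 0 (m = (-3 + 3)*(-2 - 1*5) = 0*(-2 - 5) = 0*(-7) = 0)
(m + 96)² = (0 + 96)² = 96² = 9216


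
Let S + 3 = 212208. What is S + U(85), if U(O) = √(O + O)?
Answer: 212205 + √170 ≈ 2.1222e+5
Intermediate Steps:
S = 212205 (S = -3 + 212208 = 212205)
U(O) = √2*√O (U(O) = √(2*O) = √2*√O)
S + U(85) = 212205 + √2*√85 = 212205 + √170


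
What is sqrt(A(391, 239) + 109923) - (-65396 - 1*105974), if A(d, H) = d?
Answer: 171370 + sqrt(110314) ≈ 1.7170e+5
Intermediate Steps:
sqrt(A(391, 239) + 109923) - (-65396 - 1*105974) = sqrt(391 + 109923) - (-65396 - 1*105974) = sqrt(110314) - (-65396 - 105974) = sqrt(110314) - 1*(-171370) = sqrt(110314) + 171370 = 171370 + sqrt(110314)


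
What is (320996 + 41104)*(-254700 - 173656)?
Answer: -155107707600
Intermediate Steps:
(320996 + 41104)*(-254700 - 173656) = 362100*(-428356) = -155107707600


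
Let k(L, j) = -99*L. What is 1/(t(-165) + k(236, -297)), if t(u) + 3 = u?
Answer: -1/23532 ≈ -4.2495e-5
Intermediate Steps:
t(u) = -3 + u
1/(t(-165) + k(236, -297)) = 1/((-3 - 165) - 99*236) = 1/(-168 - 23364) = 1/(-23532) = -1/23532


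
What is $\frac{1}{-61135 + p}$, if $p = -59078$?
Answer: $- \frac{1}{120213} \approx -8.3186 \cdot 10^{-6}$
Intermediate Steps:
$\frac{1}{-61135 + p} = \frac{1}{-61135 - 59078} = \frac{1}{-120213} = - \frac{1}{120213}$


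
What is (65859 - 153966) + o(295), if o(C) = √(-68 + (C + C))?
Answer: -88107 + 3*√58 ≈ -88084.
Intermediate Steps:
o(C) = √(-68 + 2*C)
(65859 - 153966) + o(295) = (65859 - 153966) + √(-68 + 2*295) = -88107 + √(-68 + 590) = -88107 + √522 = -88107 + 3*√58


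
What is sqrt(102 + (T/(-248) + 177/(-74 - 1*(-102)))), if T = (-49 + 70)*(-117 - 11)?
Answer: sqrt(22444527)/434 ≈ 10.916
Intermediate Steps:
T = -2688 (T = 21*(-128) = -2688)
sqrt(102 + (T/(-248) + 177/(-74 - 1*(-102)))) = sqrt(102 + (-2688/(-248) + 177/(-74 - 1*(-102)))) = sqrt(102 + (-2688*(-1/248) + 177/(-74 + 102))) = sqrt(102 + (336/31 + 177/28)) = sqrt(102 + 14895/868) = sqrt(103431/868) = sqrt(22444527)/434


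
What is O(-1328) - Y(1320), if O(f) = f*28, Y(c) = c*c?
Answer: -1779584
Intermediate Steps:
Y(c) = c²
O(f) = 28*f
O(-1328) - Y(1320) = 28*(-1328) - 1*1320² = -37184 - 1*1742400 = -37184 - 1742400 = -1779584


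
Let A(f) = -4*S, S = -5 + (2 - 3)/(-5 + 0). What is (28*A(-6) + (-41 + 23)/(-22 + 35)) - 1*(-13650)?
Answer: 922104/65 ≈ 14186.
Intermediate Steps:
S = -24/5 (S = -5 - 1/(-5) = -5 - 1*(-1/5) = -5 + 1/5 = -24/5 ≈ -4.8000)
A(f) = 96/5 (A(f) = -4*(-24/5) = 96/5)
(28*A(-6) + (-41 + 23)/(-22 + 35)) - 1*(-13650) = (28*(96/5) + (-41 + 23)/(-22 + 35)) - 1*(-13650) = (2688/5 - 18/13) + 13650 = 34854/65 + 13650 = 922104/65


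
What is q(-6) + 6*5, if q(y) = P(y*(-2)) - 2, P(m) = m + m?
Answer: 52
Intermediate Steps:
P(m) = 2*m
q(y) = -2 - 4*y (q(y) = 2*(y*(-2)) - 2 = 2*(-2*y) - 2 = -4*y - 2 = -2 - 4*y)
q(-6) + 6*5 = (-2 - 4*(-6)) + 6*5 = (-2 + 24) + 30 = 22 + 30 = 52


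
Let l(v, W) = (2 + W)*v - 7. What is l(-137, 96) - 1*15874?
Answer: -29307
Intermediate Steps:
l(v, W) = -7 + v*(2 + W) (l(v, W) = v*(2 + W) - 7 = -7 + v*(2 + W))
l(-137, 96) - 1*15874 = (-7 + 2*(-137) + 96*(-137)) - 1*15874 = (-7 - 274 - 13152) - 15874 = -13433 - 15874 = -29307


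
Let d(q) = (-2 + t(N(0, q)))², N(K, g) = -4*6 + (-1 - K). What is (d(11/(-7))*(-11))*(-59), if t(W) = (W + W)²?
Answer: 4049762596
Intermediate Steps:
N(K, g) = -25 - K (N(K, g) = -24 + (-1 - K) = -25 - K)
t(W) = 4*W² (t(W) = (2*W)² = 4*W²)
d(q) = 6240004 (d(q) = (-2 + 4*(-25 - 1*0)²)² = (-2 + 4*(-25 + 0)²)² = (-2 + 4*(-25)²)² = (-2 + 4*625)² = (-2 + 2500)² = 2498² = 6240004)
(d(11/(-7))*(-11))*(-59) = (6240004*(-11))*(-59) = -68640044*(-59) = 4049762596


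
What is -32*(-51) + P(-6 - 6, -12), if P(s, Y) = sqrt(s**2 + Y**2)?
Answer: 1632 + 12*sqrt(2) ≈ 1649.0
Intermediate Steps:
P(s, Y) = sqrt(Y**2 + s**2)
-32*(-51) + P(-6 - 6, -12) = -32*(-51) + sqrt((-12)**2 + (-6 - 6)**2) = 1632 + sqrt(144 + (-12)**2) = 1632 + sqrt(144 + 144) = 1632 + sqrt(288) = 1632 + 12*sqrt(2)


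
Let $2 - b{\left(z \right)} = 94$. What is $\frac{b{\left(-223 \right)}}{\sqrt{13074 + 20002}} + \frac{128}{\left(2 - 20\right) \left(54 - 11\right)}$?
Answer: $- \frac{64}{387} - \frac{46 \sqrt{8269}}{8269} \approx -0.67124$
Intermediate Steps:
$b{\left(z \right)} = -92$ ($b{\left(z \right)} = 2 - 94 = -92$)
$\frac{b{\left(-223 \right)}}{\sqrt{13074 + 20002}} + \frac{128}{\left(2 - 20\right) \left(54 - 11\right)} = - \frac{92}{\sqrt{13074 + 20002}} + \frac{128}{\left(2 - 20\right) \left(54 - 11\right)} = - \frac{92}{\sqrt{33076}} + \frac{128}{\left(-18\right) 43} = - \frac{92}{2 \sqrt{8269}} + \frac{128}{-774} = - 92 \frac{\sqrt{8269}}{16538} + 128 \left(- \frac{1}{774}\right) = - \frac{46 \sqrt{8269}}{8269} - \frac{64}{387} = - \frac{64}{387} - \frac{46 \sqrt{8269}}{8269}$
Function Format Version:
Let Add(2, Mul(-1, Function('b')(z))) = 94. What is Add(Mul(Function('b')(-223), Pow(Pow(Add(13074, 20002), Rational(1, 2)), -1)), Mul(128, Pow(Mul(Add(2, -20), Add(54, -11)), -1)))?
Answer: Add(Rational(-64, 387), Mul(Rational(-46, 8269), Pow(8269, Rational(1, 2)))) ≈ -0.67124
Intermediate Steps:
Function('b')(z) = -92 (Function('b')(z) = Add(2, Mul(-1, 94)) = Add(2, -94) = -92)
Add(Mul(Function('b')(-223), Pow(Pow(Add(13074, 20002), Rational(1, 2)), -1)), Mul(128, Pow(Mul(Add(2, -20), Add(54, -11)), -1))) = Add(Mul(-92, Pow(Pow(Add(13074, 20002), Rational(1, 2)), -1)), Mul(128, Pow(Mul(Add(2, -20), Add(54, -11)), -1))) = Add(Mul(-92, Pow(Pow(33076, Rational(1, 2)), -1)), Mul(128, Pow(Mul(-18, 43), -1))) = Add(Mul(-92, Pow(Mul(2, Pow(8269, Rational(1, 2))), -1)), Mul(128, Pow(-774, -1))) = Add(Mul(-92, Mul(Rational(1, 16538), Pow(8269, Rational(1, 2)))), Mul(128, Rational(-1, 774))) = Add(Mul(Rational(-46, 8269), Pow(8269, Rational(1, 2))), Rational(-64, 387)) = Add(Rational(-64, 387), Mul(Rational(-46, 8269), Pow(8269, Rational(1, 2))))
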